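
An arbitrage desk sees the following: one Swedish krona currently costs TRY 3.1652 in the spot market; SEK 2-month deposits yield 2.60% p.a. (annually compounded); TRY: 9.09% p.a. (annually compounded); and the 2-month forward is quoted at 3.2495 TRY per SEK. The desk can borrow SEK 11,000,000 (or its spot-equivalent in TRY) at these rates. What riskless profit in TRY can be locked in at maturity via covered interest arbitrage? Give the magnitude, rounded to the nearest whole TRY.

TRY 571,996

T = 2/12 years.
Invest the SEK and cover forward: 11,000,000 × 1.0042871213 × 3.2495 = TRY 35,897,741.01.
Convert at spot and invest in TRY: 11,000,000 × 3.1652 × 1.0146061496 = TRY 35,325,745.23.
The quoted forward overvalues SEK, so borrow TRY, buy SEK at spot, deposit the SEK at 2.60%, and sell the proceeds forward at 3.2495.
The gap between the two covered legs is TRY 571,996.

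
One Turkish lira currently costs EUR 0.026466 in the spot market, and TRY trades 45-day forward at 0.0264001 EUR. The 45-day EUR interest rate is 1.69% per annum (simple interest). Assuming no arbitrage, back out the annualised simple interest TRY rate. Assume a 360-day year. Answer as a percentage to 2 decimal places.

T = 45/360 years.
By CIP, F/S equals the EUR-to-TRY growth ratio: 0.0264001/0.026466 = 0.9975100.
EUR growth factor: 1 + 0.0169×45/360 = 1.0021125.
So the TRY growth factor = 1.004614.
r = (1.004614 − 1)/(45/360) = 0.036912 → 3.69%.

3.69%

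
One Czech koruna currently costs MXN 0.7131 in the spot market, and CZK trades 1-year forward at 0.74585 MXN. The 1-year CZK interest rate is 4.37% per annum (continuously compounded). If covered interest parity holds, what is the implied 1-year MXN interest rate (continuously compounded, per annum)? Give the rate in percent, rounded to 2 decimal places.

T = 1 year.
CIP gives F = S · g_MXN/g_CZK, so g_MXN/g_CZK = 0.74585/0.7131 = 1.0459262.
The CZK side grows by e^(0.0437×1) = 1.0446689.
Hence g_MXN = 1.0926466.
Take logs: ln 1.0926466 / 1 = 0.088603, so 8.86%.

8.86%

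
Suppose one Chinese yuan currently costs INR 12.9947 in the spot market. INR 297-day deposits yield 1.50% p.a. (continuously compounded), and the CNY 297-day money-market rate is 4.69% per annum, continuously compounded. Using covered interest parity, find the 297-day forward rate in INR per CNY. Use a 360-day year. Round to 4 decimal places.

T = 297/360 years.
INR growth factor: e^(0.0150×297/360) = 1.01245189.
Growth of 1 CNY over T: e^(0.0469×297/360) = 1.0394508.
Forward (INR per CNY) = 12.9947 × 1.01245189 / 1.0394508 = 12.657173.

12.6572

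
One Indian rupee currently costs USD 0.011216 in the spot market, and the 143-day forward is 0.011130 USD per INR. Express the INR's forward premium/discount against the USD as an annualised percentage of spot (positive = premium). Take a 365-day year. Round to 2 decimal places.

-1.96%

T = 143/365 years.
Period premium: (0.011130 − 0.011216)/0.011216 = -0.0076676.
Per annum: -0.0076676 / (143/365) = -0.019571 = -1.96%.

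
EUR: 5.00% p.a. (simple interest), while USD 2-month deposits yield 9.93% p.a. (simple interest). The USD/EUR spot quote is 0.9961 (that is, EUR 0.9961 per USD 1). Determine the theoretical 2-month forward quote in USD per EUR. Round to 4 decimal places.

T = 2/12 years.
EUR growth factor: 1 + 0.0500×2/12 = 1.0083333.
USD growth factor: 1 + 0.0993×2/12 = 1.016550.
So F = 0.9961 × 1.0083333 / 1.016550 = 0.9880486 (EUR/USD).
Quoted the other way: 1/0.9880486 = 1.0121 USD per EUR.

1.0121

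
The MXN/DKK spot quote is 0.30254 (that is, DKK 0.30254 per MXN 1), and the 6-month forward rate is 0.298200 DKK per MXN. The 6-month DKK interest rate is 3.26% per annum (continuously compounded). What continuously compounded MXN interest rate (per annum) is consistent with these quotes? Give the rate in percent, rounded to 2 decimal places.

T = 6/12 years.
CIP gives F = S · g_DKK/g_MXN, so g_DKK/g_MXN = 0.2982/0.30254 = 0.9856548.
DKK growth factor: e^(0.0326×6/12) = 1.0164336.
So the MXN growth factor = 1.0312268.
Take logs: ln 1.0312268 / (6/12) = 0.061498, so 6.15%.

6.15%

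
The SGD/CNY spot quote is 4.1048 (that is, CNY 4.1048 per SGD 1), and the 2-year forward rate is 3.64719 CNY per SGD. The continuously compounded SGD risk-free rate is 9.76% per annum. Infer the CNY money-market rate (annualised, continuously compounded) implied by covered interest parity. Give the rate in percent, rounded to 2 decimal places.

T = 2 years.
CIP gives F = S · g_CNY/g_SGD, so g_CNY/g_SGD = 3.64719/4.1048 = 0.8885183.
The SGD side grows by e^(0.0976×2) = 1.2155541.
So the CNY growth factor = 1.0800421.
r = ln(1.0800421)/2 = 0.038500 → 3.85%.

3.85%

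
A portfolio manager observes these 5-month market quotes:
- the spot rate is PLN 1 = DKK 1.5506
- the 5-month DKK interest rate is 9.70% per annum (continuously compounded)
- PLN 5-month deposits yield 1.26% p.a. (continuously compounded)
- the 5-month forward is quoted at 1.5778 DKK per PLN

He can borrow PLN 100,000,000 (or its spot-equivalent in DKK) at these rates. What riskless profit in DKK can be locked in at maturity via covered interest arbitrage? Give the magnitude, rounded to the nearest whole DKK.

DKK 2,844,854

T = 5/12 years.
Route A — deposit PLN, sell forward: 100,000,000 × 1.0052638054 × 1.5778 = DKK 158,610,523.22.
Route B — convert at spot, deposit DKK: 100,000,000 × 1.5506 × 1.04124453571 = DKK 161,455,377.71.
The quoted forward undervalues PLN, so borrow PLN, convert to DKK at spot, deposit the DKK at 9.70%, and buy PLN forward at 1.5778 to cover the loan.
Arbitrage profit = |158,610,523.22 − 161,455,377.71| = DKK 2,844,854.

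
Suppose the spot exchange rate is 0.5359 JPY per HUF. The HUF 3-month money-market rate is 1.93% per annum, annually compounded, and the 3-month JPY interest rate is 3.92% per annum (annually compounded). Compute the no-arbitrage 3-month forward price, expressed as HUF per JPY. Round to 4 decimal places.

T = 3/12 years.
Growth of 1 JPY over T: (1 + 0.0392)^(3/12) = 1.0096591.
Growth of 1 HUF over T: (1 + 0.0193)^(3/12) = 1.0047905.
Forward (JPY per HUF) = 0.5359 × 1.0096591 / 1.0047905 = 0.5384966.
Invert for HUF per JPY: 1 / 0.5384966 = 1.8570.

1.8570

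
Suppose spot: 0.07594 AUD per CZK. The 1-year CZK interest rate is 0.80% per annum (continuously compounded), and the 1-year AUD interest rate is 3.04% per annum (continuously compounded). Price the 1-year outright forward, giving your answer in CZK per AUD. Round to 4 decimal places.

T = 1 year.
AUD accumulates by e^(0.0304×1) = 1.0308668.
CZK accumulates by e^(0.0080×1) = 1.00803209.
CIP: F = S · (grow AUD)/(grow CZK) = 0.07594 × 1.0308668/1.00803209 = 0.077660251 AUD per CZK.
Invert for CZK per AUD: 1 / 0.077660251 = 12.8766.

12.8766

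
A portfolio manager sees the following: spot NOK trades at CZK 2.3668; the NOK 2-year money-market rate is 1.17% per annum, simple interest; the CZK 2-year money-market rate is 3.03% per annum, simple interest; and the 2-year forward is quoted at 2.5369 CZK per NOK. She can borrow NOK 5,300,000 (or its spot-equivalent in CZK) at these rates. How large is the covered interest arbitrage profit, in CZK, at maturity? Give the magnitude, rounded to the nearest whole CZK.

CZK 455,988

T = 2 years.
Invest the NOK and cover forward: 5,300,000 × 1.023400 × 2.5369 = CZK 13,760,196.34.
Convert at spot and invest in CZK: 5,300,000 × 2.3668 × 1.060600 = CZK 13,304,208.82.
The quoted forward overvalues NOK, so borrow CZK, buy NOK at spot, deposit the NOK at 1.17%, and sell the proceeds forward at 2.5369.
The gap between the two covered legs is CZK 455,988.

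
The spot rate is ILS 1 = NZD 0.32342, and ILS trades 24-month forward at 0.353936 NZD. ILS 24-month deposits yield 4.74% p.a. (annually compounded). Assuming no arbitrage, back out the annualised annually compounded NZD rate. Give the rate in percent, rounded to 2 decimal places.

T = 2 years.
F/S = 0.353936/0.32342 = 1.0943541 = (growth of NZD) / (growth of ILS).
The ILS side grows by (1 + 0.0474)^2 = 1.0970468.
That pins the NZD growth at 1.2005577.
r = 1.2005577^(1/2) − 1 = 0.095700 → 9.57%.

9.57%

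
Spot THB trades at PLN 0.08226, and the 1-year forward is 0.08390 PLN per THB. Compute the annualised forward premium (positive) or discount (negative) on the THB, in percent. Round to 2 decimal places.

+1.99%

T = 1 year.
(F − S)/S = (0.08390 − 0.08226)/0.08226 = 0.0199368.
Annualise by dividing by T: 0.0199368 / 1 = 0.019937 → 1.99%.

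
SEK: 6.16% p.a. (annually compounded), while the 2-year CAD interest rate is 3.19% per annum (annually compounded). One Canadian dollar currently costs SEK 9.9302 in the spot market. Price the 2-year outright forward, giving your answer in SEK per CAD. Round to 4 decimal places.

T = 2 years.
Growth of 1 SEK over T: (1 + 0.0616)^2 = 1.12699456.
CAD accumulates by (1 + 0.0319)^2 = 1.06481761.
So F = 9.9302 × 1.12699456 / 1.06481761 = 10.510045 (SEK/CAD).

10.5100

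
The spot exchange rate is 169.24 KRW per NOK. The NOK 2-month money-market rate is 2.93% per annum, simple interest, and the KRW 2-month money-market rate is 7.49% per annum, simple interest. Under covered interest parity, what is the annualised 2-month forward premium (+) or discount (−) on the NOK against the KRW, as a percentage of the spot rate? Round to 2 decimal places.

+4.54%

T = 2/12 years.
CIP forward (KRW per NOK) = 169.24 × 1.0124833/1.0048833 = 170.51997.
(F − S)/S ÷ T = (170.51997 − 169.24)/169.24/(2/12) = 0.045378 → 4.54%.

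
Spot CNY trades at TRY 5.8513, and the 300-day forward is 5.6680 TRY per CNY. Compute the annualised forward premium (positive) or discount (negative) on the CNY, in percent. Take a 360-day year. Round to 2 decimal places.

T = 300/360 years.
Period premium: (5.6680 − 5.8513)/5.8513 = -0.0313264.
×(1/T) gives -3.76% p.a.

-3.76%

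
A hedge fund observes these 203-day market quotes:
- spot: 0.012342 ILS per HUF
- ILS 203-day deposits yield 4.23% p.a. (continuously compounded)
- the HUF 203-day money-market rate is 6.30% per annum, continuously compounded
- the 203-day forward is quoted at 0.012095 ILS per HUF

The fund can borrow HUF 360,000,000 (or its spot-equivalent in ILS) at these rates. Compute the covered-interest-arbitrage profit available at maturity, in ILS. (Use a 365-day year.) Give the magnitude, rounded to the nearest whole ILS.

T = 203/365 years.
Route A — deposit HUF, sell forward: 360,000,000 × 1.035659432 × 0.012095 = ILS 4,509,468.30.
Route B — convert at spot, deposit ILS: 360,000,000 × 0.012342 × 1.023804667 = ILS 4,548,886.99.
The quoted forward undervalues HUF, so borrow HUF, convert to ILS at spot, deposit the ILS at 4.23%, and buy HUF forward at 0.012095 to cover the loan.
The gap between the two covered legs is ILS 39,419.

ILS 39,419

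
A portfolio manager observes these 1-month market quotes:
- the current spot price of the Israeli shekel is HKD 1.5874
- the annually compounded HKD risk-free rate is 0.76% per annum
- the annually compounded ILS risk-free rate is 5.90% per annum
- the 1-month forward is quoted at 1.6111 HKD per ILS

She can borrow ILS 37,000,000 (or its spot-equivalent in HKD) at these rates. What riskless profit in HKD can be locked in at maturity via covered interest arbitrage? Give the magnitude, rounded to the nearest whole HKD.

HKD 1,125,278

T = 1/12 years.
Route A — deposit ILS, sell forward: 37,000,000 × 1.0047885174 × 1.6111 = HKD 59,896,146.87.
Route B — convert at spot, deposit HKD: 37,000,000 × 1.5874 × 1.0006311379 = HKD 58,770,869.13.
The quoted forward overvalues ILS, so borrow HKD, buy ILS at spot, deposit the ILS at 5.90%, and sell the proceeds forward at 1.6111.
Profit = 59,896,146.87 − 58,770,869.13 = HKD 1,125,278.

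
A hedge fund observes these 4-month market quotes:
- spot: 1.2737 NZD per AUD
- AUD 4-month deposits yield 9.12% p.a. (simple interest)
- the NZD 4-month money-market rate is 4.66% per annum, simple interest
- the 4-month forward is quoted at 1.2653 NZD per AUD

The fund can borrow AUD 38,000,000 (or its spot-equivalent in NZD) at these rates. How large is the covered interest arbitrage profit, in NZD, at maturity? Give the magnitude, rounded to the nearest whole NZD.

NZD 390,652

T = 4/12 years.
Route A — deposit AUD, sell forward: 38,000,000 × 1.030400 × 1.2653 = NZD 49,543,074.56.
Route B — convert at spot, deposit NZD: 38,000,000 × 1.2737 × 1.0155333333 = NZD 49,152,422.65.
The quoted forward overvalues AUD, so borrow NZD, buy AUD at spot, deposit the AUD at 9.12%, and sell the proceeds forward at 1.2653.
The gap between the two covered legs is NZD 390,652.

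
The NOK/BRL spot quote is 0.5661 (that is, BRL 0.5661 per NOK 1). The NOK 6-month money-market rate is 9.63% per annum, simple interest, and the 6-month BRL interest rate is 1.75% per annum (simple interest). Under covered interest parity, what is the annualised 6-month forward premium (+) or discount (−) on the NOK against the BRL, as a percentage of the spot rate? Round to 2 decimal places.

T = 6/12 years.
No-arbitrage forward: 0.5661 × 1.008750 / 1.048150 = 0.5448203 BRL/NOK.
(F − S)/S ÷ T = (0.5448203 − 0.5661)/0.5661/(6/12) = -0.075180 → -7.52%.

-7.52%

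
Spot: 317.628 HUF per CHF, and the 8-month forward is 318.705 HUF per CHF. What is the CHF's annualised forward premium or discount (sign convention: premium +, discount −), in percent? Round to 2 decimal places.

+0.51%

T = 8/12 years.
Period premium: (318.705 − 317.628)/317.628 = 0.0033908.
Annualise by dividing by T: 0.0033908 / (8/12) = 0.005086 → 0.51%.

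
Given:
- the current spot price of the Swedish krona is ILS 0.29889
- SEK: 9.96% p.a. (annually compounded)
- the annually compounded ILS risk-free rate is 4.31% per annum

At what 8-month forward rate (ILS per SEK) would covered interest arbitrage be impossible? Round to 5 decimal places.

T = 8/12 years.
ILS accumulates by (1 + 0.0431)^(8/12) = 1.0285308.
SEK accumulates by (1 + 0.0996)^(8/12) = 1.0653439.
Forward (ILS per SEK) = 0.29889 × 1.0285308 / 1.0653439 = 0.2885618.

0.28856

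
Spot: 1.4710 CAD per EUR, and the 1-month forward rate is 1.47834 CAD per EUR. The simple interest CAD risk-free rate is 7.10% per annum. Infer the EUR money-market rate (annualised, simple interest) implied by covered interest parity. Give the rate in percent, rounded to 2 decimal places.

T = 1/12 years.
By CIP, F/S equals the CAD-to-EUR growth ratio: 1.47834/1.471 = 1.0049898.
The CAD side grows by 1 + 0.0710×1/12 = 1.0059167.
Hence g_EUR = 1.0009223.
r = (1.0009223 − 1)/(1/12) = 0.011068 → 1.11%.

1.11%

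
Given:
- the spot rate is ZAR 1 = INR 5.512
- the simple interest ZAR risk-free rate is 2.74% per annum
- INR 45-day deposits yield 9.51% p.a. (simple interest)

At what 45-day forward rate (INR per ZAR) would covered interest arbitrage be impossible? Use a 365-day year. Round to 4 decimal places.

T = 45/365 years.
Growth of 1 INR over T: 1 + 0.0951×45/365 = 1.0117247.
Growth of 1 ZAR over T: 1 + 0.0274×45/365 = 1.0033781.
Forward (INR per ZAR) = 5.512 × 1.0117247 / 1.0033781 = 5.557852.

5.5579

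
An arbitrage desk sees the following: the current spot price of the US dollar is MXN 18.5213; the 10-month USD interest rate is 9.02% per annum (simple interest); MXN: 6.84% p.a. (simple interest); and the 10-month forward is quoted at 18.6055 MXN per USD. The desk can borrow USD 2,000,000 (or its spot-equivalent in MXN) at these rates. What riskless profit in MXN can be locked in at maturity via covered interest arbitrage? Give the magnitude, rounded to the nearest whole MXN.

T = 10/12 years.
Keep in USD, deliver into the forward: 2,000,000·1.0751666667·18.6055 = MXN 40,008,026.83.
Swap to MXN now, deposit: 2,000,000·18.5213·1.057000 = MXN 39,154,028.20.
The quoted forward overvalues USD, so borrow MXN, buy USD at spot, deposit the USD at 9.02%, and sell the proceeds forward at 18.6055.
The gap between the two covered legs is MXN 853,999.

MXN 853,999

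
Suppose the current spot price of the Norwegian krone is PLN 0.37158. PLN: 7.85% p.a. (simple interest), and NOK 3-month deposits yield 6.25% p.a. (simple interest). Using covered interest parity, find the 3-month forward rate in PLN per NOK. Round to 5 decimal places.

T = 3/12 years.
PLN accumulates by 1 + 0.0785×3/12 = 1.019625.
Growth of 1 NOK over T: 1 + 0.0625×3/12 = 1.015625.
CIP: F = S · (grow PLN)/(grow NOK) = 0.37158 × 1.019625/1.015625 = 0.3730435 PLN per NOK.

0.37304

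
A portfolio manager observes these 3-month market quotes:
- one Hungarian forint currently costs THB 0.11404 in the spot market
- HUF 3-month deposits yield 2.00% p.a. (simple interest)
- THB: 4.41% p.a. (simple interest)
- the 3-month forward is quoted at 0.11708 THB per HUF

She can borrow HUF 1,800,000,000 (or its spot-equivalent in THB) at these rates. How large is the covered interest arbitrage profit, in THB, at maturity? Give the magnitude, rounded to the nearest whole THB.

THB 4,262,596

T = 3/12 years.
Keep in HUF, deliver into the forward: 1,800,000,000·1.005000·0.11708 = THB 211,797,720.00.
Swap to THB now, deposit: 1,800,000,000·0.11404·1.011025 = THB 207,535,123.80.
The quoted forward overvalues HUF, so borrow THB, buy HUF at spot, deposit the HUF at 2.00%, and sell the proceeds forward at 0.11708.
Profit = 211,797,720.00 − 207,535,123.80 = THB 4,262,596.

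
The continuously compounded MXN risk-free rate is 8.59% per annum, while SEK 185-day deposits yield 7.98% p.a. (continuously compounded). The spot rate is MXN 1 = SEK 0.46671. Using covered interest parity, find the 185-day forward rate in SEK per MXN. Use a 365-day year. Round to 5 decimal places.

T = 185/365 years.
SEK growth factor: e^(0.0798×185/365) = 1.0412757.
Growth of 1 MXN over T: e^(0.0859×185/365) = 1.0445001.
CIP: F = S · (grow SEK)/(grow MXN) = 0.46671 × 1.0412757/1.0445001 = 0.4652693 SEK per MXN.

0.46527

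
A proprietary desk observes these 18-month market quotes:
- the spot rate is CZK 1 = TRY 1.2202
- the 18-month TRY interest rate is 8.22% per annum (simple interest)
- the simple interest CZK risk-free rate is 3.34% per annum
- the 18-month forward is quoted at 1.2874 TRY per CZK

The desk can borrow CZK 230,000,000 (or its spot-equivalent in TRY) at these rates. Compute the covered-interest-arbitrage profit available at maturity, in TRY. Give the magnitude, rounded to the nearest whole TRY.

T = 18/12 years.
Route A — deposit CZK, sell forward: 230,000,000 × 1.050100 × 1.2874 = TRY 310,936,710.20.
Route B — convert at spot, deposit TRY: 230,000,000 × 1.2202 × 1.123300 = TRY 315,249,651.80.
The quoted forward undervalues CZK, so borrow CZK, convert to TRY at spot, deposit the TRY at 8.22%, and buy CZK forward at 1.2874 to cover the loan.
Arbitrage profit = |310,936,710.20 − 315,249,651.80| = TRY 4,312,942.

TRY 4,312,942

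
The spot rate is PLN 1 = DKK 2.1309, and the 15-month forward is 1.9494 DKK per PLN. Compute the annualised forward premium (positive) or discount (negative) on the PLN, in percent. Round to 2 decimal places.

-6.81%

T = 15/12 years.
Period premium: (1.9494 − 2.1309)/2.1309 = -0.0851753.
Per annum: -0.0851753 / (15/12) = -0.068140 = -6.81%.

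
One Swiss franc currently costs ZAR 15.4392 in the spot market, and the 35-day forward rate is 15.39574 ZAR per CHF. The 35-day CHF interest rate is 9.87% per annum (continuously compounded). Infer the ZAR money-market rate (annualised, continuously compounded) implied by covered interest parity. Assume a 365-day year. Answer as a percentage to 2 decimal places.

T = 35/365 years.
CIP gives F = S · g_ZAR/g_CHF, so g_ZAR/g_CHF = 15.39574/15.4392 = 0.9971851.
The CHF side grows by e^(0.0987×35/365) = 1.0095093.
So the ZAR growth factor = 1.0066676.
Take logs: ln 1.0066676 / (35/365) = 0.069303, so 6.93%.

6.93%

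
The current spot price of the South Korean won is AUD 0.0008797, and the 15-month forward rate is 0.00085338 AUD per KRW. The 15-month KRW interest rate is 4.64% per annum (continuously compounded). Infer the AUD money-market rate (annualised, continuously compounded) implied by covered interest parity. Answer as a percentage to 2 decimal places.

T = 15/12 years.
By CIP, F/S equals the AUD-to-KRW growth ratio: 0.00085338/0.0008797 = 0.9700807.
The KRW side grows by e^(0.0464×15/12) = 1.059715.
So the AUD growth factor = 1.0280091.
Take logs: ln 1.0280091 / (15/12) = 0.022099, so 2.21%.

2.21%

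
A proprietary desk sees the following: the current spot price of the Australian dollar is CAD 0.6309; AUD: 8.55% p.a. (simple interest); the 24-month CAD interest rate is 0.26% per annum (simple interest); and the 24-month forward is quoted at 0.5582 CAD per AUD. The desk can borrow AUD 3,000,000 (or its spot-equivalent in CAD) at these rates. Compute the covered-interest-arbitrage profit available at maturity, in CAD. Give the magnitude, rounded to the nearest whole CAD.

T = 2 years.
Keep in AUD, deliver into the forward: 3,000,000·1.171000·0.5582 = CAD 1,960,956.60.
Swap to CAD now, deposit: 3,000,000·0.6309·1.005200 = CAD 1,902,542.04.
The quoted forward overvalues AUD, so borrow CAD, buy AUD at spot, deposit the AUD at 8.55%, and sell the proceeds forward at 0.5582.
Profit = 1,960,956.60 − 1,902,542.04 = CAD 58,415.

CAD 58,415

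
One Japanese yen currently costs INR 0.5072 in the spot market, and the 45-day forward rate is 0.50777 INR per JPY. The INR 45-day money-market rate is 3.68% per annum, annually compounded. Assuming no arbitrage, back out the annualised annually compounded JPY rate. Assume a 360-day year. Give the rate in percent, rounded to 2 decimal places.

2.75%

T = 45/360 years.
F/S = 0.50777/0.5072 = 1.0011238 = (growth of INR) / (growth of JPY).
The INR side grows by (1 + 0.0368)^(45/360) = 1.0045276.
So the JPY growth factor = 1.003400.
Annualise: 1.003400^(360/45) − 1 = 0.027526 = 2.75%.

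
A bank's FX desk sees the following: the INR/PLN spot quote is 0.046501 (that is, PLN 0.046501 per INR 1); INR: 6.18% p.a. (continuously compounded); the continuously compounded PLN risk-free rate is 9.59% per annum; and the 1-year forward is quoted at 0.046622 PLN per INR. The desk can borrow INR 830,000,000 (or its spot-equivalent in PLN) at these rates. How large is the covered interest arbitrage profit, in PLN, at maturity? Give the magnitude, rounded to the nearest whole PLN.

PLN 1,317,331

T = 1 year.
Keep in INR, deliver into the forward: 830,000,000·1.0637495735·0.046622 = PLN 41,163,130.07.
Swap to PLN now, deposit: 830,000,000·0.046501·1.1006489936 = PLN 42,480,461.45.
The quoted forward undervalues INR, so borrow INR, convert to PLN at spot, deposit the PLN at 9.59%, and buy INR forward at 0.046622 to cover the loan.
The gap between the two covered legs is PLN 1,317,331.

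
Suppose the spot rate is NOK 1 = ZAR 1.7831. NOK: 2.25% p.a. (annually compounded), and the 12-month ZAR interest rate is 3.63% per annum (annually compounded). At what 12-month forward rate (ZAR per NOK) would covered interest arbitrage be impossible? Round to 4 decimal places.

T = 1 year.
Growth of 1 ZAR over T: (1 + 0.0363)^1 = 1.036300.
Growth of 1 NOK over T: (1 + 0.0225)^1 = 1.022500.
CIP: F = S · (grow ZAR)/(grow NOK) = 1.7831 × 1.036300/1.022500 = 1.807165 ZAR per NOK.

1.8072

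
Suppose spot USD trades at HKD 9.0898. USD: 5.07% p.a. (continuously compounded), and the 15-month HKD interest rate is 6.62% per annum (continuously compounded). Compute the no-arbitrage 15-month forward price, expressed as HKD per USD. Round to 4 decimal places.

9.2676

T = 15/12 years.
HKD accumulates by e^(0.0662×15/12) = 1.0862702.
USD growth factor: e^(0.0507×15/12) = 1.0654263.
CIP: F = S · (grow HKD)/(grow USD) = 9.0898 × 1.0862702/1.0654263 = 9.267632 HKD per USD.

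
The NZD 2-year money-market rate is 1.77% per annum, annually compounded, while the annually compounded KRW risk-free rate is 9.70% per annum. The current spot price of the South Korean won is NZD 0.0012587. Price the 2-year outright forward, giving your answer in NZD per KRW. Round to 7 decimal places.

0.0010833

T = 2 years.
Growth of 1 NZD over T: (1 + 0.0177)^2 = 1.0357133.
KRW growth factor: (1 + 0.0970)^2 = 1.203409.
So F = 0.0012587 × 1.0357133 / 1.203409 = 0.001083299 (NZD/KRW).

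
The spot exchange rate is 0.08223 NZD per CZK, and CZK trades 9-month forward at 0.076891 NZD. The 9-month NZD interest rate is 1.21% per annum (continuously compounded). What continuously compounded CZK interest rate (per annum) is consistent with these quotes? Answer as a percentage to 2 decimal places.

T = 9/12 years.
CIP gives F = S · g_NZD/g_CZK, so g_NZD/g_CZK = 0.076891/0.08223 = 0.9350724.
NZD growth factor: e^(0.0121×9/12) = 1.0091163.
So the CZK growth factor = 1.0791852.
Take logs: ln 1.0791852 / (9/12) = 0.101608, so 10.16%.

10.16%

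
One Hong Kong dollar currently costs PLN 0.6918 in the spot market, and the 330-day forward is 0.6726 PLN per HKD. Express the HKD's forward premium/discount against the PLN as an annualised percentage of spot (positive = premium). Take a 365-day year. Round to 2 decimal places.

T = 330/365 years.
Period premium: (0.6726 − 0.6918)/0.6918 = -0.0277537.
×(1/T) gives -3.07% p.a.

-3.07%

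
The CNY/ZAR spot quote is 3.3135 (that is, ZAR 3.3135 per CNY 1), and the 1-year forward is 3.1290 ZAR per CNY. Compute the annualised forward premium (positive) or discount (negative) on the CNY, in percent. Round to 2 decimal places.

-5.57%

T = 1 year.
Period premium: (3.1290 − 3.3135)/3.3135 = -0.0556813.
Per annum: -0.0556813 / 1 = -0.055681 = -5.57%.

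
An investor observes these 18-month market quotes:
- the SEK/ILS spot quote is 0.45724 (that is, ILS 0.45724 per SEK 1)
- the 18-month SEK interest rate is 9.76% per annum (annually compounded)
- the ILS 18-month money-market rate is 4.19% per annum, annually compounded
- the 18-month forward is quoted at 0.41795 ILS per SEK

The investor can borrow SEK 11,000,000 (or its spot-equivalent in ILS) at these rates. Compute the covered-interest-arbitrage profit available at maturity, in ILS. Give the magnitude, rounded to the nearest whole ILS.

ILS 62,360

T = 18/12 years.
Invest the SEK and cover forward: 11,000,000 × 1.149916081 × 0.41795 = ILS 5,286,681.69.
Convert at spot and invest in ILS: 11,000,000 × 0.45724 × 1.063503827 = ILS 5,349,041.39.
The quoted forward undervalues SEK, so borrow SEK, convert to ILS at spot, deposit the ILS at 4.19%, and buy SEK forward at 0.41795 to cover the loan.
The gap between the two covered legs is ILS 62,360.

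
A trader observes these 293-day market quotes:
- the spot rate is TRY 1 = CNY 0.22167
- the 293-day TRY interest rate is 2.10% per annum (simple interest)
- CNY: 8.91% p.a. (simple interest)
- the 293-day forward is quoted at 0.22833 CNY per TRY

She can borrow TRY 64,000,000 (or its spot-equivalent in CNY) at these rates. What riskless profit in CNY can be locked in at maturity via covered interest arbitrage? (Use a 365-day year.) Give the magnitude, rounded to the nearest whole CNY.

T = 293/365 years.
Keep in TRY, deliver into the forward: 64,000,000·1.0168575342·0.22833 = CNY 14,859,461.17.
Swap to CNY now, deposit: 64,000,000·0.22167·1.0715241096 = CNY 15,201,583.96.
The quoted forward undervalues TRY, so borrow TRY, convert to CNY at spot, deposit the CNY at 8.91%, and buy TRY forward at 0.22833 to cover the loan.
Profit = 15,201,583.96 − 14,859,461.17 = CNY 342,123.

CNY 342,123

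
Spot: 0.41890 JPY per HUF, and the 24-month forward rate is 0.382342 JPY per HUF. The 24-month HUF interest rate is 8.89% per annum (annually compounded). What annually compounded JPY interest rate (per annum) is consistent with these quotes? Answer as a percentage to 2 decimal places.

4.03%

T = 2 years.
CIP gives F = S · g_JPY/g_HUF, so g_JPY/g_HUF = 0.382342/0.4189 = 0.9127286.
The HUF side grows by (1 + 0.0889)^2 = 1.1857032.
That pins the JPY growth at 1.0822252.
Annualise: 1.0822252^(1/2) − 1 = 0.040301 = 4.03%.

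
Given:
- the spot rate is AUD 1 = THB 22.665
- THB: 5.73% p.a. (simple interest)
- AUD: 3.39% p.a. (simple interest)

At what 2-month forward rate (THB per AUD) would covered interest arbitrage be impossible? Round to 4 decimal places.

T = 2/12 years.
THB growth factor: 1 + 0.0573×2/12 = 1.009550.
Growth of 1 AUD over T: 1 + 0.0339×2/12 = 1.005650.
Forward (THB per AUD) = 22.665 × 1.009550 / 1.005650 = 22.752897.

22.7529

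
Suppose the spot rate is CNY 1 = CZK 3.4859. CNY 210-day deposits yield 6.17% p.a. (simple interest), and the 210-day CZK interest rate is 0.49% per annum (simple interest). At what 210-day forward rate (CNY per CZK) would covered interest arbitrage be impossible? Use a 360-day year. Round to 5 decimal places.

T = 210/360 years.
CZK growth factor: 1 + 0.0049×210/360 = 1.0028583.
Growth of 1 CNY over T: 1 + 0.0617×210/360 = 1.0359917.
CIP: F = S · (grow CZK)/(grow CNY) = 3.4859 × 1.0028583/1.0359917 = 3.374413 CZK per CNY.
Quoted the other way: 1/3.374413 = 0.29635 CNY per CZK.

0.29635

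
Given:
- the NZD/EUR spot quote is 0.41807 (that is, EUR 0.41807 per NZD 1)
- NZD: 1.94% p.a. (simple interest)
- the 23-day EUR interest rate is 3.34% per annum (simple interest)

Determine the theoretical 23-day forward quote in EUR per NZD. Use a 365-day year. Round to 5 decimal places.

0.41844

T = 23/365 years.
EUR accumulates by 1 + 0.0334×23/365 = 1.0021047.
NZD accumulates by 1 + 0.0194×23/365 = 1.0012225.
CIP: F = S · (grow EUR)/(grow NZD) = 0.41807 × 1.0021047/1.0012225 = 0.4184384 EUR per NZD.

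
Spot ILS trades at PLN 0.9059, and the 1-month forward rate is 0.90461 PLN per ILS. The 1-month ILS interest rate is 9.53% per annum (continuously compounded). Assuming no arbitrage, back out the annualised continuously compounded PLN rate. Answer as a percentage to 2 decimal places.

T = 1/12 years.
CIP gives F = S · g_PLN/g_ILS, so g_PLN/g_ILS = 0.90461/0.9059 = 0.9985760.
The ILS side grows by e^(0.0953×1/12) = 1.0079733.
So the PLN growth factor = 1.0065379.
r = ln(1.0065379)/(1/12) = 0.078199 → 7.82%.

7.82%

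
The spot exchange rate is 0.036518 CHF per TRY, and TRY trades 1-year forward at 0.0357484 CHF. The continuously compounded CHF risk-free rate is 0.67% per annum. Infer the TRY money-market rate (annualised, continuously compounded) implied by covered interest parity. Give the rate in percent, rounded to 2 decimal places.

T = 1 year.
By CIP, F/S equals the CHF-to-TRY growth ratio: 0.0357484/0.036518 = 0.9789255.
CHF growth factor: e^(0.0067×1) = 1.0067225.
Hence g_TRY = 1.0283954.
r = ln(1.0283954)/1 = 0.028000 → 2.80%.

2.80%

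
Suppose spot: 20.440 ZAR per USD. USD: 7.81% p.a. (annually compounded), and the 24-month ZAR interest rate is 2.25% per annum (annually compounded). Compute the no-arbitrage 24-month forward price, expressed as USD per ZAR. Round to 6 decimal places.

T = 2 years.
ZAR growth factor: (1 + 0.0225)^2 = 1.0455062.
USD growth factor: (1 + 0.0781)^2 = 1.1622996.
Forward (ZAR per USD) = 20.44 × 1.0455062 / 1.1622996 = 18.38609.
Invert for USD per ZAR: 1 / 18.38609 = 0.054389.

0.054389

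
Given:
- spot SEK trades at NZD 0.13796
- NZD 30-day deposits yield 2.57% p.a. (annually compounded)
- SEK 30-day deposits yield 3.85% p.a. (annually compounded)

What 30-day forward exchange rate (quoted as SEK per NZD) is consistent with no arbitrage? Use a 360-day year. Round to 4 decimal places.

7.2560

T = 30/360 years.
Growth of 1 NZD over T: (1 + 0.0257)^(30/360) = 1.0021168.
SEK accumulates by (1 + 0.0385)^(30/360) = 1.0031531.
Forward (NZD per SEK) = 0.13796 × 1.0021168 / 1.0031531 = 0.1378175.
Invert for SEK per NZD: 1 / 0.1378175 = 7.2560.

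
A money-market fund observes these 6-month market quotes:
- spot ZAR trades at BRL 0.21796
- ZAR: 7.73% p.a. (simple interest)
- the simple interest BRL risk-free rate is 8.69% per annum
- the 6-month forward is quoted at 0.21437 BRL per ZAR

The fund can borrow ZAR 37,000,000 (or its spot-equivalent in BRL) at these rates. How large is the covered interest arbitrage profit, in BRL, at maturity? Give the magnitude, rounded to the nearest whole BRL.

BRL 176,674

T = 6/12 years.
Route A — deposit ZAR, sell forward: 37,000,000 × 1.038650 × 0.21437 = BRL 8,238,249.82.
Route B — convert at spot, deposit BRL: 37,000,000 × 0.21796 × 1.043450 = BRL 8,414,923.39.
The quoted forward undervalues ZAR, so borrow ZAR, convert to BRL at spot, deposit the BRL at 8.69%, and buy ZAR forward at 0.21437 to cover the loan.
Profit = 8,414,923.39 − 8,238,249.82 = BRL 176,674.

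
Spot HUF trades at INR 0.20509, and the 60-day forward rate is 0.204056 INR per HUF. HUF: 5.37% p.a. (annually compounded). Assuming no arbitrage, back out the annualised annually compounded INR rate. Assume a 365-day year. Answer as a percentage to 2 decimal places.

T = 60/365 years.
F/S = 0.204056/0.20509 = 0.9949583 = (growth of INR) / (growth of HUF).
The HUF side grows by (1 + 0.0537)^(60/365) = 1.0086356.
Hence g_INR = 1.0035504.
Annualise: 1.0035504^(365/60) − 1 = 0.021794 = 2.18%.

2.18%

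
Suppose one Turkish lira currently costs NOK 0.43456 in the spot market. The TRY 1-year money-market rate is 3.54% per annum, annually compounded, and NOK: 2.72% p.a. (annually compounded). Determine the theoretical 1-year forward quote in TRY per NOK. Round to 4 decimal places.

T = 1 year.
NOK growth factor: (1 + 0.0272)^1 = 1.027200.
Growth of 1 TRY over T: (1 + 0.0354)^1 = 1.035400.
Forward (NOK per TRY) = 0.43456 × 1.027200 / 1.035400 = 0.4311184.
Quoted the other way: 1/0.4311184 = 2.3195 TRY per NOK.

2.3195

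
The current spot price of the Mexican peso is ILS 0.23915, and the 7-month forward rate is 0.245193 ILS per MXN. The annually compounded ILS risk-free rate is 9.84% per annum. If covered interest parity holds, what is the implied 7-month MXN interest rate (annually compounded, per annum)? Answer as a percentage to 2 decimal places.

T = 7/12 years.
By CIP, F/S equals the ILS-to-MXN growth ratio: 0.245193/0.23915 = 1.0252687.
The ILS side grows by (1 + 0.0984)^(7/12) = 1.0562749.
That pins the MXN growth at 1.030242.
Annualise: 1.030242^(12/7) − 1 = 0.052402 = 5.24%.

5.24%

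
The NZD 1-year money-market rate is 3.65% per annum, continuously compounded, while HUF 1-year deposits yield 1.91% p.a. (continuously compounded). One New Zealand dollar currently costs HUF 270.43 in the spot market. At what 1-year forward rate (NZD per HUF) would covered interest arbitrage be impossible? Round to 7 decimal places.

T = 1 year.
Growth of 1 HUF over T: e^(0.0191×1) = 1.0192836.
NZD growth factor: e^(0.0365×1) = 1.0371743.
CIP: F = S · (grow HUF)/(grow NZD) = 270.43 × 1.0192836/1.0371743 = 265.7652 HUF per NZD.
Quoted the other way: 1/265.7652 = 0.0037627 NZD per HUF.

0.0037627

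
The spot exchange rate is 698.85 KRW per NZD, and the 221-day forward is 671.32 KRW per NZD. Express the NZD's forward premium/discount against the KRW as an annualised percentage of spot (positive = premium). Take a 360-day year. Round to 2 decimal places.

T = 221/360 years.
Period premium: (671.32 − 698.85)/698.85 = -0.0393933.
Per annum: -0.0393933 / (221/360) = -0.064170 = -6.42%.

-6.42%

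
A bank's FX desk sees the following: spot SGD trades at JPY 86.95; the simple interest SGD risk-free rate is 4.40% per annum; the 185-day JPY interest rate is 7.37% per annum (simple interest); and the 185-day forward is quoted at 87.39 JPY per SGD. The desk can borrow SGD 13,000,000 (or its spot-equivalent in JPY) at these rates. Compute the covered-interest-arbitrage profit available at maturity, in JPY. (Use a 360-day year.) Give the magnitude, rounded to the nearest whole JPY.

JPY 11,402,631

T = 185/360 years.
Keep in SGD, deliver into the forward: 13,000,000·1.022611111111·87.39 = JPY 1,161,757,805.00.
Swap to JPY now, deposit: 13,000,000·86.95·1.037873611111 = JPY 1,173,160,436.32.
The quoted forward undervalues SGD, so borrow SGD, convert to JPY at spot, deposit the JPY at 7.37%, and buy SGD forward at 87.39 to cover the loan.
The gap between the two covered legs is JPY 11,402,631.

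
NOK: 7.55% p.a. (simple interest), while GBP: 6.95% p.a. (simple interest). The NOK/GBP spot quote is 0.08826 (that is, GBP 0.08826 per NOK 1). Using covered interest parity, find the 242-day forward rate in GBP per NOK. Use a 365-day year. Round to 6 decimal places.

T = 242/365 years.
GBP growth factor: 1 + 0.0695×242/365 = 1.0460795.
NOK accumulates by 1 + 0.0755×242/365 = 1.0500575.
CIP: F = S · (grow GBP)/(grow NOK) = 0.08826 × 1.0460795/1.0500575 = 0.08792564 GBP per NOK.

0.087926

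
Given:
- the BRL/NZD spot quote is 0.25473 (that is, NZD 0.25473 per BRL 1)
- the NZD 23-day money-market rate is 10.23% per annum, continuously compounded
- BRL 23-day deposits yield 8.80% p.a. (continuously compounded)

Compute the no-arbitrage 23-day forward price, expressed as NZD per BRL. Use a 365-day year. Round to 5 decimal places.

0.25496

T = 23/365 years.
NZD accumulates by e^(0.1023×23/365) = 1.0064671.
Growth of 1 BRL over T: e^(0.0880×23/365) = 1.0055606.
Forward (NZD per BRL) = 0.25473 × 1.0064671 / 1.0055606 = 0.2549596.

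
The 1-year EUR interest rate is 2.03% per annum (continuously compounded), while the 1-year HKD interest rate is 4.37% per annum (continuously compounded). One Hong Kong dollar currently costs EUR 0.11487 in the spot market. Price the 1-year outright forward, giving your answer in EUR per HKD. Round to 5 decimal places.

T = 1 year.
Growth of 1 EUR over T: e^(0.0203×1) = 1.0205074.
HKD growth factor: e^(0.0437×1) = 1.0446689.
CIP: F = S · (grow EUR)/(grow HKD) = 0.11487 × 1.0205074/1.0446689 = 0.1122132 EUR per HKD.

0.11221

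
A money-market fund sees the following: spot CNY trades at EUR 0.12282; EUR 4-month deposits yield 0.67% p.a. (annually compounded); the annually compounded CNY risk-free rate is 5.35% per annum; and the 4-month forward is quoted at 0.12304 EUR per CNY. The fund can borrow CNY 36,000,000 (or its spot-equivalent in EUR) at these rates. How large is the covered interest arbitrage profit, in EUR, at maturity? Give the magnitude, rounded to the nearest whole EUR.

EUR 75,691

T = 4/12 years.
Invest the CNY and cover forward: 36,000,000 × 1.017524434 × 0.12304 = EUR 4,507,063.43.
Convert at spot and invest in EUR: 36,000,000 × 0.12282 × 1.002228364 = EUR 4,431,372.76.
The quoted forward overvalues CNY, so borrow EUR, buy CNY at spot, deposit the CNY at 5.35%, and sell the proceeds forward at 0.12304.
Profit = 4,507,063.43 − 4,431,372.76 = EUR 75,691.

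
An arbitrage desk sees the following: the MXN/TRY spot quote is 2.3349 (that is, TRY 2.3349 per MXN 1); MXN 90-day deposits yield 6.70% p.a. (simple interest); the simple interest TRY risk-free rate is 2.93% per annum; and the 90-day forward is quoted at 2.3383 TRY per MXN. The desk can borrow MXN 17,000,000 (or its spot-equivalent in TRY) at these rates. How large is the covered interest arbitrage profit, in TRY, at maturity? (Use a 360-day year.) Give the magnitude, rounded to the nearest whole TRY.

TRY 432,878

T = 90/360 years.
Invest the MXN and cover forward: 17,000,000 × 1.016750 × 2.3383 = TRY 40,416,930.93.
Convert at spot and invest in TRY: 17,000,000 × 2.3349 × 1.007325 = TRY 39,984,053.42.
The quoted forward overvalues MXN, so borrow TRY, buy MXN at spot, deposit the MXN at 6.70%, and sell the proceeds forward at 2.3383.
Arbitrage profit = |40,416,930.93 − 39,984,053.42| = TRY 432,878.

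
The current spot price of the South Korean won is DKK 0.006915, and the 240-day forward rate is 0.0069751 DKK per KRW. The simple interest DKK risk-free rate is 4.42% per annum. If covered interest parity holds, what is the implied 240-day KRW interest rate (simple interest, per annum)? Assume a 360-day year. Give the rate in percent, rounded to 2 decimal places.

T = 240/360 years.
By CIP, F/S equals the DKK-to-KRW growth ratio: 0.0069751/0.006915 = 1.0086913.
DKK growth factor: 1 + 0.0442×240/360 = 1.0294667.
That pins the KRW growth at 1.0205964.
(1.0205964 − 1)/T = 0.030895, i.e. 3.09%.

3.09%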